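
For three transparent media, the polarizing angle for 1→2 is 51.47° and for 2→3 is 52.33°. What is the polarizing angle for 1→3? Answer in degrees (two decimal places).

θ_B ≈ 58.42°

n₂/n₁ = tan 51.47° = 1.2558 and n₃/n₂ = tan 52.33° = 1.2952.
Multiplying, n₃/n₁ = 1.2558 × 1.2952 = 1.6266, and θ_B(1→3) = arctan 1.6266 = 58.42°.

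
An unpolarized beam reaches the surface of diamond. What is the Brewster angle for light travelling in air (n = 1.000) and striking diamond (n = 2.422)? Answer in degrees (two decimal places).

The reflected p-component vanishes when tan θ_B = n₂/n₁.
Brewster's condition: tan θ_B = n₂/n₁ = 2.422/1.000 = 2.4220. Taking the arctangent, θ_B = 67.57°.

θ_B ≈ 67.57°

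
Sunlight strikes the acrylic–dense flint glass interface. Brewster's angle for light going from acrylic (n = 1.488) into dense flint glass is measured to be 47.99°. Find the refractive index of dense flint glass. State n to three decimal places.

At Brewster's angle, tan θ_B = n₂/n₁ with n₁ on the incident side (acrylic) and n₂ on the transmitted side (dense flint glass).
n₂ = n₁ tan θ_B = 1.488 × tan 47.99° = 1.652.

n ≈ 1.652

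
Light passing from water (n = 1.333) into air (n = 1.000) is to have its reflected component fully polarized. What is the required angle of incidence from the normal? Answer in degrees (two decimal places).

tan θ_B = n₂/n₁ = 1.000/1.333 = 0.7502.
So θ_B = arctan 0.7502 = 36.88°.

θ_B ≈ 36.88°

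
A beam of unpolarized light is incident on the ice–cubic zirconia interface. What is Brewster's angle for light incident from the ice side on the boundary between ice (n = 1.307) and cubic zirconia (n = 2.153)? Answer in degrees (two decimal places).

θ_B ≈ 58.74°

The reflected p-component vanishes when tan θ_B = n₂/n₁.
tan θ_B = n₂/n₁ = 2.153/1.307 = 1.6473.
So θ_B = arctan 1.6473 = 58.74°.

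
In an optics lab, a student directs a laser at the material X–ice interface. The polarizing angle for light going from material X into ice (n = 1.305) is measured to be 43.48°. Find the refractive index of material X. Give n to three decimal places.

n ≈ 1.376

At the polarizing angle, tan θ_B = n₂/n₁ with n₁ on the incident side (material X) and n₂ on the transmitted side (ice).
n₁ = n₂ / tan θ_B = 1.305 / tan 43.48° = 1.376.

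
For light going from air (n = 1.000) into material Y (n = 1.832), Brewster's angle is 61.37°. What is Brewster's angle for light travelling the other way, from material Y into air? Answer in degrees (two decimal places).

The two Brewster angles are complementary: θ_B' = 90° − θ_B = 90° − 61.37° = 28.63°.

θ_B' ≈ 28.63°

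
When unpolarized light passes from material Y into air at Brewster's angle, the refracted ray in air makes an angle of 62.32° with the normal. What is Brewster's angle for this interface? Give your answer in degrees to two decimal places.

Since the reflected and refracted rays are at right angles at the polarizing angle, θ_B + θ_t = 90°.
θ_B = 90° − 62.32° = 27.68°.

θ_B ≈ 27.68°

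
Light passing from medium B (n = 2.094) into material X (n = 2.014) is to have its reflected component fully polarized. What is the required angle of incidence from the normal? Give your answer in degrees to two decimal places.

tan θ_B = n₂/n₁ = 2.014/2.094 = 0.9618.
So θ_B = arctan 0.9618 = 43.88°.

θ_B ≈ 43.88°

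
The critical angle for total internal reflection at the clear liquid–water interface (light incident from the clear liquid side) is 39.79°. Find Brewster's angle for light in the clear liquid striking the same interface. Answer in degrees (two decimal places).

n₂/n₁ = sin θ_c = sin 39.79° = 0.6400.
tan θ_B equals the same ratio, so θ_B = arctan(0.6400) = 32.62°.

θ_B ≈ 32.62°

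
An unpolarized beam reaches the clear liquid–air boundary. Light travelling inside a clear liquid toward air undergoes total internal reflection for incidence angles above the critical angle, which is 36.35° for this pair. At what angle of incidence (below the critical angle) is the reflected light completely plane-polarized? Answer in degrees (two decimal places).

θ_B ≈ 30.66°

n₂/n₁ = sin θ_c = sin 36.35° = 0.5927.
tan θ_B equals the same ratio, so θ_B = arctan(0.5927) = 30.66°.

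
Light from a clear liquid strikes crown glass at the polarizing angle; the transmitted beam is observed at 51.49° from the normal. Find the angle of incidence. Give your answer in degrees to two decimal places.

θ_B ≈ 38.51°

Brewster's condition makes the reflected and refracted beams perpendicular: θ_B + θ_t = 90°.
θ_B = 90° − 51.49° = 38.51°.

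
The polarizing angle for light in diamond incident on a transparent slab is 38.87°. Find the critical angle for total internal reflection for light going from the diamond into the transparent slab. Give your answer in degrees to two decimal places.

θ_c ≈ 53.71°

tan θ_B = n₂/n₁ = tan 38.87° = 0.8060.
Total internal reflection: sin θ_c = n₂/n₁ = 0.8060.
θ_c = arcsin(0.8060) = 53.71°.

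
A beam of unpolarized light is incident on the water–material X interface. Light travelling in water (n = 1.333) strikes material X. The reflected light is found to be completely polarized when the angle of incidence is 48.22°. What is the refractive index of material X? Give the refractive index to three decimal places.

n ≈ 1.492

At the polarizing angle, tan θ_B = n₂/n₁ with n₁ on the incident side (water) and n₂ on the transmitted side (material X).
n₂ = n₁ tan θ_B = 1.333 × tan 48.22° = 1.492.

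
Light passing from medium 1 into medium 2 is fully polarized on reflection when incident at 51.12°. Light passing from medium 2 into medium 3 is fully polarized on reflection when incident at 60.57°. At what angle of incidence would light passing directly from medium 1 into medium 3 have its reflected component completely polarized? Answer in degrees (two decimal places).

Each Brewster angle gives a ratio: n₂/n₁ = tan 51.12° = 1.2402, n₃/n₂ = tan 60.57° = 1.7725.
Multiplying, n₃/n₁ = 1.2402 × 1.7725 = 2.1983, and θ_B(1→3) = arctan 2.1983 = 65.54°.

θ_B ≈ 65.54°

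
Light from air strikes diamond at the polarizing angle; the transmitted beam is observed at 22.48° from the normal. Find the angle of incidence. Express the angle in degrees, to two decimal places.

θ_B ≈ 67.52°

Since the reflected and refracted rays are at right angles at the polarizing angle, θ_B + θ_t = 90°.
θ_B = 90° − 22.48° = 67.52°.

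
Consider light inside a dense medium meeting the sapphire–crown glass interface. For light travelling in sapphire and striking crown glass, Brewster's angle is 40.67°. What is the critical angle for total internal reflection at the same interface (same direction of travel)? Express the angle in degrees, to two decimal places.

θ_c ≈ 59.23°

n₂/n₁ = tan 40.67° = 0.8592; the critical angle satisfies sin θ_c = n₂/n₁.
θ_c = arcsin(0.8592) = 59.23°.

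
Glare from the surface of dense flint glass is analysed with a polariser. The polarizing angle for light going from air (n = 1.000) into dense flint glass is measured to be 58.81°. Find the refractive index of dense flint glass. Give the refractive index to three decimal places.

n ≈ 1.652

At the polarizing angle, tan θ_B = n₂/n₁ with n₁ on the incident side (air) and n₂ on the transmitted side (dense flint glass).
n₂ = n₁ tan θ_B = 1.000 × tan 58.81° = 1.652.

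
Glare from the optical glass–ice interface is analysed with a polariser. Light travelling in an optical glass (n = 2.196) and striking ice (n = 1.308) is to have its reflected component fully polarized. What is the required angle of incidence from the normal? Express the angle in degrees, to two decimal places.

Here n₂/n₁ = 1.308/2.196 = 0.5956, and Brewster's law gives tan θ_B = n₂/n₁.
θ_B = arctan(0.5956) = 30.78°.

θ_B ≈ 30.78°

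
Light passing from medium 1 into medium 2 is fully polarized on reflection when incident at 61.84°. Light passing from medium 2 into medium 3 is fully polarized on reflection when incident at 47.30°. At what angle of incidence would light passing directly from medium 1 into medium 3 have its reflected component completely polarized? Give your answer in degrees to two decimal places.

θ_B ≈ 63.71°

n₂/n₁ = tan 61.84° = 1.8681 and n₃/n₂ = tan 47.30° = 1.0837.
Multiplying, n₃/n₁ = 1.8681 × 1.0837 = 2.0245, and θ_B(1→3) = arctan 2.0245 = 63.71°.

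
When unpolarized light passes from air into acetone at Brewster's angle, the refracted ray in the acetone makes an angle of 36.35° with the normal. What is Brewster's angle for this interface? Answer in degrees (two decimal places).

At Brewster's angle the reflected and refracted rays are perpendicular, so θ_B + θ_t = 90°.
θ_B = 90° − 36.35° = 53.65°.

θ_B ≈ 53.65°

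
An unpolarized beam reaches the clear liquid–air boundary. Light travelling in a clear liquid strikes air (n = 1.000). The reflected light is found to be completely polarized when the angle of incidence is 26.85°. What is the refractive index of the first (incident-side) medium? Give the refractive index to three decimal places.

n ≈ 1.975

Brewster's law: tan θ_B = n₂/n₁ (light incident in a clear liquid, refracted into air).
n₁ = n₂ / tan θ_B = 1.000 / tan 26.85° = 1.975.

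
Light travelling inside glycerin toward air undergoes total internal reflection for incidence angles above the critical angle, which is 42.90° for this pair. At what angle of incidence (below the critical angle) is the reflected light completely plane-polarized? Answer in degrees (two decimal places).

θ_B ≈ 34.24°

n₂/n₁ = sin θ_c = sin 42.90° = 0.6807.
tan θ_B equals the same ratio, so θ_B = arctan(0.6807) = 34.24°.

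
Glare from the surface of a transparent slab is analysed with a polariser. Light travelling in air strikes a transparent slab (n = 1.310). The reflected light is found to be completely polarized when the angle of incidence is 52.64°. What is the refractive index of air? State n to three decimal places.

At Brewster's angle, tan θ_B = n₂/n₁ with n₁ on the incident side (air) and n₂ on the transmitted side (a transparent slab).
n₁ = n₂ / tan θ_B = 1.310 / tan 52.64° = 1.000.

n ≈ 1.000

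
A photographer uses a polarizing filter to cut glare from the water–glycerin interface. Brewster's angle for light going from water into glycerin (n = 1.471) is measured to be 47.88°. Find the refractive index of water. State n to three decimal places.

Full polarization of the reflected beam means tan θ_B = n₂/n₁, where n₁ is the incident medium (water).
n₁ = n₂ / tan θ_B = 1.471 / tan 47.88° = 1.330.

n ≈ 1.330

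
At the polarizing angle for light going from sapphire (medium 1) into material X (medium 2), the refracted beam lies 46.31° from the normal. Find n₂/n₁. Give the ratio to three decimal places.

θ_B + θ_t = 90°, so θ_B = 90° − 46.31° = 43.69°.
Then n₂/n₁ = tan θ_B = tan 43.69° = 0.955.

n₂/n₁ ≈ 0.955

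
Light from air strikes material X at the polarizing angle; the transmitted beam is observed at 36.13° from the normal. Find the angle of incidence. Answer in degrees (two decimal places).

Since the reflected and refracted rays are at right angles at the polarizing angle, θ_B + θ_t = 90°.
θ_B = 90° − 36.13° = 53.87°.

θ_B ≈ 53.87°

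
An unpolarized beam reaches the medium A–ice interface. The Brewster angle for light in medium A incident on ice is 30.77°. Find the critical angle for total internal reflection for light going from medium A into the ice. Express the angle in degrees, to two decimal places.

θ_c ≈ 36.54°

n₂/n₁ = tan 30.77° = 0.5954; the critical angle satisfies sin θ_c = n₂/n₁.
θ_c = arcsin(0.5954) = 36.54°.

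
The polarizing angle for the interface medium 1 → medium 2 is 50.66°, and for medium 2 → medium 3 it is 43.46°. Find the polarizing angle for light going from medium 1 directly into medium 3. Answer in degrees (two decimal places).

θ_B ≈ 49.14°

Each Brewster angle gives a ratio: n₂/n₁ = tan 50.66° = 1.2200, n₃/n₂ = tan 43.46° = 0.9476.
Multiplying, n₃/n₁ = 1.2200 × 0.9476 = 1.1561, and θ_B(1→3) = arctan 1.1561 = 49.14°.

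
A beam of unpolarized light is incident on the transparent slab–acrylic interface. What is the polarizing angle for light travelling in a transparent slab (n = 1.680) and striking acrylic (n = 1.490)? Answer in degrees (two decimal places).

θ_B ≈ 41.57°

Here n₂/n₁ = 1.490/1.680 = 0.8869, and Brewster's law gives tan θ_B = n₂/n₁.
So θ_B = arctan 0.8869 = 41.57°.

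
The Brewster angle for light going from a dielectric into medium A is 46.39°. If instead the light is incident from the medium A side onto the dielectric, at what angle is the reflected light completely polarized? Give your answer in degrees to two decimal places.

θ_B' ≈ 43.61°

tan θ_B' = n₁/n₂ = 1/tan θ_B, so θ_B' = 90° − θ_B.
θ_B' = 90° − 46.39° = 43.61°.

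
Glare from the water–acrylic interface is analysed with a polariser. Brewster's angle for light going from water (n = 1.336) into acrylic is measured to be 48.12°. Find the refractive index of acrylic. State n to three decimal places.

At Brewster's angle, tan θ_B = n₂/n₁ with n₁ on the incident side (water) and n₂ on the transmitted side (acrylic).
n₂ = n₁ tan θ_B = 1.336 × tan 48.12° = 1.490.

n ≈ 1.490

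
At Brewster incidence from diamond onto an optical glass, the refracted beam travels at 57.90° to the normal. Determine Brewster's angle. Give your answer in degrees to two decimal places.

θ_B ≈ 32.10°

Brewster's condition makes the reflected and refracted beams perpendicular: θ_B + θ_t = 90°.
So θ_B = 90° − θ_t = 90° − 57.90° = 32.10°.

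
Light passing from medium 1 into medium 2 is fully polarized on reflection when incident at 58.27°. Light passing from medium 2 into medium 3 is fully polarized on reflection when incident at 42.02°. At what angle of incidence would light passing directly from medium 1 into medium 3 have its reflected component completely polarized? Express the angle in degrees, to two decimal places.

θ_B ≈ 55.54°

tan θ_B(1→2) = n₂/n₁ = tan 58.27° = 1.6172.
tan θ_B(2→3) = n₃/n₂ = tan 42.02° = 0.9010.
So n₃/n₁ = (n₂/n₁)(n₃/n₂) = 1.6172 × 0.9010 = 1.4572.
θ_B(1→3) = arctan(1.4572) = 55.54°.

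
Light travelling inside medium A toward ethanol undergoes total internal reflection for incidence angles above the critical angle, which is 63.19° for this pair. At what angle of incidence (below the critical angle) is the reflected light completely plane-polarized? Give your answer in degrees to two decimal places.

At the critical angle sin θ_c = n₂/n₁, giving n₂/n₁ = sin 63.19° = 0.8925.
Then tan θ_B = n₂/n₁ = 0.8925, so θ_B = arctan 0.8925 = 41.75°.

θ_B ≈ 41.75°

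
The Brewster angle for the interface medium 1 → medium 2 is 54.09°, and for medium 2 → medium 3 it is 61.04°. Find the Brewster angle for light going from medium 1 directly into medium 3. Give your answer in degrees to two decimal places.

tan θ_B(1→2) = n₂/n₁ = tan 54.09° = 1.3809.
tan θ_B(2→3) = n₃/n₂ = tan 61.04° = 1.8070.
So n₃/n₁ = (n₂/n₁)(n₃/n₂) = 1.3809 × 1.8070 = 2.4954.
θ_B(1→3) = arctan(2.4954) = 68.16°.

θ_B ≈ 68.16°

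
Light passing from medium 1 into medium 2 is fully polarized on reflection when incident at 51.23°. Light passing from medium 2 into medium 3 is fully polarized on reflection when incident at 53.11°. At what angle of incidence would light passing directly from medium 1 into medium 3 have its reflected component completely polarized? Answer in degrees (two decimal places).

tan θ_B(1→2) = n₂/n₁ = tan 51.23° = 1.2451.
tan θ_B(2→3) = n₃/n₂ = tan 53.11° = 1.3324.
n₃/n₁ = 1.6589. Then tan θ_B(1→3) = n₃/n₁, so θ_B(1→3) = arctan(1.6589) = 58.92°.

θ_B ≈ 58.92°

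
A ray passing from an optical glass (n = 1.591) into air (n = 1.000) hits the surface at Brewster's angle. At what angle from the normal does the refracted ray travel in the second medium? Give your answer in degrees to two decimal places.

First find Brewster's angle: tan θ_B = 1.000/1.591 = 0.6285, giving θ_B = 32.15°.
The refracted ray is perpendicular to the reflected ray, so θ_t = 90° − θ_B = 57.85°.

θ_t ≈ 57.85°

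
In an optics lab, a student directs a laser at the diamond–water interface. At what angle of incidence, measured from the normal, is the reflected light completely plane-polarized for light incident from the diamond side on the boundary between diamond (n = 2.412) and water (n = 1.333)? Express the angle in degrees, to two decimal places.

Brewster's condition: tan θ_B = n₂/n₁ = 1.333/2.412 = 0.5527.
So θ_B = arctan 0.5527 = 28.93°.

θ_B ≈ 28.93°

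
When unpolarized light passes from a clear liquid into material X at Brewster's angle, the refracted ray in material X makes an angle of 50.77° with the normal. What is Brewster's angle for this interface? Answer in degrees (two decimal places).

θ_B ≈ 39.23°

Brewster's condition makes the reflected and refracted beams perpendicular: θ_B + θ_t = 90°.
θ_B = 90° − 50.77° = 39.23°.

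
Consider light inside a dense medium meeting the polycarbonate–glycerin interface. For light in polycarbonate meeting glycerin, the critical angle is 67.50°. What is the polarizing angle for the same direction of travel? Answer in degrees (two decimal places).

θ_B ≈ 42.73°

At the critical angle sin θ_c = n₂/n₁, giving n₂/n₁ = sin 67.50° = 0.9239.
Then tan θ_B = n₂/n₁ = 0.9239, so θ_B = arctan 0.9239 = 42.73°.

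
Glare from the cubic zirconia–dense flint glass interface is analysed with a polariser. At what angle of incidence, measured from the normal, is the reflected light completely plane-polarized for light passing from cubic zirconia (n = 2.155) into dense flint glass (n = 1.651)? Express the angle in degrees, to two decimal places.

θ_B ≈ 37.46°

Brewster's condition: tan θ_B = n₂/n₁ = 1.651/2.155 = 0.7661.
So θ_B = arctan 0.7661 = 37.46°.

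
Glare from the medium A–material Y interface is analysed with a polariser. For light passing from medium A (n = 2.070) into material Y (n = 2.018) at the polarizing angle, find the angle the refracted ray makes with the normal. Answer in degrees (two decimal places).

θ_t ≈ 45.73°

θ_B = arctan(n₂/n₁) = arctan(2.018/2.070) = 44.27°.
At Brewster's angle the reflected and refracted rays are perpendicular, so θ_t = 90° − θ_B = 90° − 44.27° = 45.73°.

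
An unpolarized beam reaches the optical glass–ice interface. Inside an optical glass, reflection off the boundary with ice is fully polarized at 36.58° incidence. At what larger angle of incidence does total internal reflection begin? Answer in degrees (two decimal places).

θ_c ≈ 47.91°

n₂/n₁ = tan 36.58° = 0.7421; the critical angle satisfies sin θ_c = n₂/n₁.
θ_c = arcsin(0.7421) = 47.91°.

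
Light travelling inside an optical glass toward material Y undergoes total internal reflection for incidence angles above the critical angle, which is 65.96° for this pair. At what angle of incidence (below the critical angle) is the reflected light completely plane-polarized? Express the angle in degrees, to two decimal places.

θ_B ≈ 42.40°

At the critical angle sin θ_c = n₂/n₁, giving n₂/n₁ = sin 65.96° = 0.9133.
Then tan θ_B = n₂/n₁ = 0.9133, so θ_B = arctan 0.9133 = 42.40°.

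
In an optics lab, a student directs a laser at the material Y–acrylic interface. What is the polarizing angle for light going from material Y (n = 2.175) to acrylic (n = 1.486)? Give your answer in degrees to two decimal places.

θ_B ≈ 34.34°

tan θ_B = n₂/n₁ = 1.486/2.175 = 0.6832.
So θ_B = arctan 0.6832 = 34.34°.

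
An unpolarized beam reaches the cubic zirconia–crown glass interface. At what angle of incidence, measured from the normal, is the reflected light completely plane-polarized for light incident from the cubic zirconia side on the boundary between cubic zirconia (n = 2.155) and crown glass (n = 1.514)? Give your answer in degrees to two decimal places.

θ_B ≈ 35.09°

Brewster's condition: tan θ_B = n₂/n₁ = 1.514/2.155 = 0.7026.
θ_B = arctan(0.7026) = 35.09°.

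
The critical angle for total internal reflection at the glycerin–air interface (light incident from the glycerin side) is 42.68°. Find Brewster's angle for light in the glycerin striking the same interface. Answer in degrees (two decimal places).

θ_B ≈ 34.13°

At the critical angle sin θ_c = n₂/n₁, giving n₂/n₁ = sin 42.68° = 0.6779.
Then tan θ_B = n₂/n₁ = 0.6779, so θ_B = arctan 0.6779 = 34.13°.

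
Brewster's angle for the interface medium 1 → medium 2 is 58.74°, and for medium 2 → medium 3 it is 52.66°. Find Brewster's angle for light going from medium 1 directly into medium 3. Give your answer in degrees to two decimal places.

θ_B ≈ 65.15°

tan θ_B(1→2) = n₂/n₁ = tan 58.74° = 1.6473.
tan θ_B(2→3) = n₃/n₂ = tan 52.66° = 1.3108.
So n₃/n₁ = (n₂/n₁)(n₃/n₂) = 1.6473 × 1.3108 = 2.1593.
θ_B(1→3) = arctan(2.1593) = 65.15°.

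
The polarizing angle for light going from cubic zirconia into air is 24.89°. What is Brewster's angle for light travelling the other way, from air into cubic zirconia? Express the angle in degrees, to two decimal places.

The two Brewster angles are complementary: θ_B' = 90° − θ_B = 90° − 24.89° = 65.11°.

θ_B' ≈ 65.11°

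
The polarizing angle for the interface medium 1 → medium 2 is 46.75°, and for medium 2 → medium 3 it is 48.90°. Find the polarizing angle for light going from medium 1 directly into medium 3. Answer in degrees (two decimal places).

θ_B ≈ 50.63°

n₂/n₁ = tan 46.75° = 1.0630 and n₃/n₂ = tan 48.90° = 1.1463.
n₃/n₁ = 1.2186. Then tan θ_B(1→3) = n₃/n₁, so θ_B(1→3) = arctan(1.2186) = 50.63°.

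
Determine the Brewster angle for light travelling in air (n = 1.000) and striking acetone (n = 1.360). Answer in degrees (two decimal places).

θ_B ≈ 53.67°

At Brewster's angle the reflected and refracted rays are perpendicular, which with Snell's law gives tan θ_B = n₂/n₁.
Brewster's condition: tan θ_B = n₂/n₁ = 1.360/1.000 = 1.3600.
θ_B = arctan(1.3600) = 53.67°.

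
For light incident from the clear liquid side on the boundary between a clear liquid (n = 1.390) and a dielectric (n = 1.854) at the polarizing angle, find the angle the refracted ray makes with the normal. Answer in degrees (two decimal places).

tan θ_B = n₂/n₁ = 1.854/1.390 = 1.3338, so θ_B = 53.14°.
Since θ_B + θ_t = 90° at Brewster incidence, θ_t = 90° − 53.14° = 36.86°.

θ_t ≈ 36.86°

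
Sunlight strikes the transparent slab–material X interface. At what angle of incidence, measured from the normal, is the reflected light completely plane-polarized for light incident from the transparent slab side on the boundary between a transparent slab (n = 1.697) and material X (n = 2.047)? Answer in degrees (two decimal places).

θ_B ≈ 50.34°

Here n₂/n₁ = 2.047/1.697 = 1.2062, and Brewster's law gives tan θ_B = n₂/n₁. Taking the arctangent, θ_B = 50.34°.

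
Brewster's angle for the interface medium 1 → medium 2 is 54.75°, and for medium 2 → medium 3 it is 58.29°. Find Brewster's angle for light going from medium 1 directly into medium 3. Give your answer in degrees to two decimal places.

θ_B ≈ 66.41°

tan θ_B(1→2) = n₂/n₁ = tan 54.75° = 1.4150.
tan θ_B(2→3) = n₃/n₂ = tan 58.29° = 1.6185.
n₃/n₁ = 2.2901. Then tan θ_B(1→3) = n₃/n₁, so θ_B(1→3) = arctan(2.2901) = 66.41°.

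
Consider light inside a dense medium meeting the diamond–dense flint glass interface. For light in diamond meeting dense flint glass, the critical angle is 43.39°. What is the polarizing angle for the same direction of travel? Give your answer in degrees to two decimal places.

n₂/n₁ = sin θ_c = sin 43.39° = 0.6870.
tan θ_B equals the same ratio, so θ_B = arctan(0.6870) = 34.49°.

θ_B ≈ 34.49°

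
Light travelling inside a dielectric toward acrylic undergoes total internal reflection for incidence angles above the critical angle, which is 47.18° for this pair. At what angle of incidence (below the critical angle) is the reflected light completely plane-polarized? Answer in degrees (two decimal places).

θ_B ≈ 36.26°

sin θ_c = n₂/n₁, so n₂/n₁ = sin 47.18° = 0.7335.
Brewster: tan θ_B = n₂/n₁ = 0.7335.
θ_B = arctan(0.7335) = 36.26°.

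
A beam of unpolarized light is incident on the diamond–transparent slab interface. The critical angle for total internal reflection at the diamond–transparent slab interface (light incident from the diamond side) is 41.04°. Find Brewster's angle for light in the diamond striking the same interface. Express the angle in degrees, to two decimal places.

θ_B ≈ 33.29°

At the critical angle sin θ_c = n₂/n₁, giving n₂/n₁ = sin 41.04° = 0.6566.
Then tan θ_B = n₂/n₁ = 0.6566, so θ_B = arctan 0.6566 = 33.29°.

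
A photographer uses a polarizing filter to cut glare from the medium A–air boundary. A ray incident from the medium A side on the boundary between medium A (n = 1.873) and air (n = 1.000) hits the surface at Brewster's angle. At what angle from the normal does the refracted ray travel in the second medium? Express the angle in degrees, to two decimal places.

tan θ_B = n₂/n₁ = 1.000/1.873 = 0.5339, so θ_B = 28.10°.
The refracted ray is perpendicular to the reflected ray, so θ_t = 90° − θ_B = 61.90°.

θ_t ≈ 61.90°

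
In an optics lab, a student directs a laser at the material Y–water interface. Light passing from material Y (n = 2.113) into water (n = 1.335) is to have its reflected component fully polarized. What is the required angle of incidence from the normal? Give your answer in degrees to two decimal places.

θ_B ≈ 32.28°

The reflected p-component vanishes when tan θ_B = n₂/n₁.
tan θ_B = n₂/n₁ = 1.335/2.113 = 0.6318. Taking the arctangent, θ_B = 32.28°.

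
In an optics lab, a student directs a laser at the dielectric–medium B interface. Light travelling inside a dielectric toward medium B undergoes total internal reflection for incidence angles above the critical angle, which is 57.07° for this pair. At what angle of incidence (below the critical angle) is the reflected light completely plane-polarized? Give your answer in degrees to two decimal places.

n₂/n₁ = sin θ_c = sin 57.07° = 0.8393.
tan θ_B equals the same ratio, so θ_B = arctan(0.8393) = 40.01°.

θ_B ≈ 40.01°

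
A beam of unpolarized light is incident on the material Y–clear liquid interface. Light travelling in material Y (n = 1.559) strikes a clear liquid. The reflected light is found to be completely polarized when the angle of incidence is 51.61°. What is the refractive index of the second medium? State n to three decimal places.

n ≈ 1.968

At Brewster's angle, tan θ_B = n₂/n₁ with n₁ on the incident side (material Y) and n₂ on the transmitted side (a clear liquid).
n₂ = n₁ tan θ_B = 1.559 × tan 51.61° = 1.968.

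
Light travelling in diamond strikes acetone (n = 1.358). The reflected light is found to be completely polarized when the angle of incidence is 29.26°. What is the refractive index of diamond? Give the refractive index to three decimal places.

Brewster's law: tan θ_B = n₂/n₁ (light incident in diamond, refracted into acetone).
n₁ = n₂ / tan θ_B = 1.358 / tan 29.26° = 2.424.

n ≈ 2.424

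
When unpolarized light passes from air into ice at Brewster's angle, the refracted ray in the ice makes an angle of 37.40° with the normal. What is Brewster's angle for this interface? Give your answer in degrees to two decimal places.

At Brewster's angle the reflected and refracted rays are perpendicular, so θ_B + θ_t = 90°.
So θ_B = 90° − θ_t = 90° − 37.40° = 52.60°.

θ_B ≈ 52.60°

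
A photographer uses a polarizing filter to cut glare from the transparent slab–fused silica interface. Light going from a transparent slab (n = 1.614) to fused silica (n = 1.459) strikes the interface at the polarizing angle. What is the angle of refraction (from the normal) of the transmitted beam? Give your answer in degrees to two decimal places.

First find Brewster's angle: tan θ_B = 1.459/1.614 = 0.9040, giving θ_B = 42.11°.
At Brewster's angle the reflected and refracted rays are perpendicular, so θ_t = 90° − θ_B = 90° − 42.11° = 47.89°.

θ_t ≈ 47.89°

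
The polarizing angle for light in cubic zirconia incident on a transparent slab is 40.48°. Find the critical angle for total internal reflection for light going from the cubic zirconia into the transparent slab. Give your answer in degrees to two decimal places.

From Brewster, n₂/n₁ = tan θ_B = tan 40.48° = 0.8535.
Then sin θ_c = n₂/n₁ = 0.8535, so θ_c = arcsin 0.8535 = 58.59°.

θ_c ≈ 58.59°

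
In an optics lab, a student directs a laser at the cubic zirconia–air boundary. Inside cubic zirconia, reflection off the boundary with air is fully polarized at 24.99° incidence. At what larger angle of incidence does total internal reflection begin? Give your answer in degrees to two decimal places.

n₂/n₁ = tan 24.99° = 0.4661; the critical angle satisfies sin θ_c = n₂/n₁.
θ_c = arcsin(0.4661) = 27.78°.

θ_c ≈ 27.78°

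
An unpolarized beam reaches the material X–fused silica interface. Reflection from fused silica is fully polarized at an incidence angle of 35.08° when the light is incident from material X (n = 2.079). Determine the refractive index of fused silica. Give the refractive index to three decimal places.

Full polarization of the reflected beam means tan θ_B = n₂/n₁, where n₁ is the incident medium (material X).
n₂ = n₁ tan θ_B = 2.079 × tan 35.08° = 1.460.

n ≈ 1.460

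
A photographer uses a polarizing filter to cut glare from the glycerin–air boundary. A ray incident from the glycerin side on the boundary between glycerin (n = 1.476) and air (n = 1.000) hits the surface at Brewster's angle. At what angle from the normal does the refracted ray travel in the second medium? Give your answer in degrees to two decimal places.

θ_t ≈ 55.88°

tan θ_B = n₂/n₁ = 1.000/1.476 = 0.6775, so θ_B = 34.12°.
The refracted ray is perpendicular to the reflected ray, so θ_t = 90° − θ_B = 55.88°.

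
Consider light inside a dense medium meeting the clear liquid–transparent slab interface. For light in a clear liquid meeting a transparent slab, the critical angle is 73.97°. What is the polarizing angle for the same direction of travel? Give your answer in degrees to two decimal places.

sin θ_c = n₂/n₁, so n₂/n₁ = sin 73.97° = 0.9611.
Brewster: tan θ_B = n₂/n₁ = 0.9611.
θ_B = arctan(0.9611) = 43.86°.

θ_B ≈ 43.86°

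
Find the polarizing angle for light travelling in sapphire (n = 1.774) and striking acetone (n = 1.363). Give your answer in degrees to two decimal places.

θ_B ≈ 37.54°

Brewster's condition: tan θ_B = n₂/n₁ = 1.363/1.774 = 0.7683.
θ_B = arctan(0.7683) = 37.54°.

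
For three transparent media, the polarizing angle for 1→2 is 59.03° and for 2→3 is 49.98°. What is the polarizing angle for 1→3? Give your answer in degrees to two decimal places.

θ_B ≈ 63.25°

Each Brewster angle gives a ratio: n₂/n₁ = tan 59.03° = 1.6663, n₃/n₂ = tan 49.98° = 1.1909.
Multiplying, n₃/n₁ = 1.6663 × 1.1909 = 1.9844, and θ_B(1→3) = arctan 1.9844 = 63.25°.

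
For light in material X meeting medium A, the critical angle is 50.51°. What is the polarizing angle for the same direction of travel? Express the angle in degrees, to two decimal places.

θ_B ≈ 37.66°

n₂/n₁ = sin θ_c = sin 50.51° = 0.7717.
tan θ_B equals the same ratio, so θ_B = arctan(0.7717) = 37.66°.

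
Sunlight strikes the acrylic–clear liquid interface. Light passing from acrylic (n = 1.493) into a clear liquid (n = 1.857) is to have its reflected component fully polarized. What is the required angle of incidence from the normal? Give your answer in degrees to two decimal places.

tan θ_B = n₂/n₁ = 1.857/1.493 = 1.2438. Taking the arctangent, θ_B = 51.20°.

θ_B ≈ 51.20°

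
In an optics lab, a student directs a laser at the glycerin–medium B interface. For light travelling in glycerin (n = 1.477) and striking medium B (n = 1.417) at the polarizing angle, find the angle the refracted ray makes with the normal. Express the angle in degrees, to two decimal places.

θ_t ≈ 46.19°

First find Brewster's angle: tan θ_B = 1.417/1.477 = 0.9594, giving θ_B = 43.81°.
Since θ_B + θ_t = 90° at Brewster incidence, θ_t = 90° − 43.81° = 46.19°.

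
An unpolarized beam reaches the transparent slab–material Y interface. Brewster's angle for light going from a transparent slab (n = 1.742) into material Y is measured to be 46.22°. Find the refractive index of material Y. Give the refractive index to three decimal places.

At Brewster's angle, tan θ_B = n₂/n₁ with n₁ on the incident side (a transparent slab) and n₂ on the transmitted side (material Y).
n₂ = n₁ tan θ_B = 1.742 × tan 46.22° = 1.818.

n ≈ 1.818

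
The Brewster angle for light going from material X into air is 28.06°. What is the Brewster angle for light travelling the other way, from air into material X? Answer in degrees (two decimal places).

The two Brewster angles are complementary: θ_B' = 90° − θ_B = 90° − 28.06° = 61.94°.

θ_B' ≈ 61.94°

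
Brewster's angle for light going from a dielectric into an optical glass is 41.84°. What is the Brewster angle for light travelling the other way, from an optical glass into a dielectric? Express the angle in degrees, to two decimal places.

θ_B' ≈ 48.16°

tan θ_B' = n₁/n₂ = 1/tan θ_B, so θ_B' = 90° − θ_B.
θ_B' = 90° − 41.84° = 48.16°.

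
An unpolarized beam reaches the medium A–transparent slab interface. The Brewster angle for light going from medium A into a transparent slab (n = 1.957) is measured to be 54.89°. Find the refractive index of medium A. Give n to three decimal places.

n ≈ 1.376

Brewster's law: tan θ_B = n₂/n₁ (light incident in medium A, refracted into a transparent slab).
n₁ = n₂ / tan θ_B = 1.957 / tan 54.89° = 1.376.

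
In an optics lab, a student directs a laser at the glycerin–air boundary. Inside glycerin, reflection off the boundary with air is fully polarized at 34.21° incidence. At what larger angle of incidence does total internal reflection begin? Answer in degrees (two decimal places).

tan θ_B = n₂/n₁ = tan 34.21° = 0.6799.
Total internal reflection: sin θ_c = n₂/n₁ = 0.6799.
θ_c = arcsin(0.6799) = 42.83°.

θ_c ≈ 42.83°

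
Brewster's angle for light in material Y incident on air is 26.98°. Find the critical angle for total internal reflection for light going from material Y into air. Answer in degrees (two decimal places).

θ_c ≈ 30.60°

tan θ_B = n₂/n₁ = tan 26.98° = 0.5091.
Total internal reflection: sin θ_c = n₂/n₁ = 0.5091.
θ_c = arcsin(0.5091) = 30.60°.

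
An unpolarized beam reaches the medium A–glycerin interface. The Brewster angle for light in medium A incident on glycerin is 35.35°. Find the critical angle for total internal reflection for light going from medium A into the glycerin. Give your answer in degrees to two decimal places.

tan θ_B = n₂/n₁ = tan 35.35° = 0.7094.
Total internal reflection: sin θ_c = n₂/n₁ = 0.7094.
θ_c = arcsin(0.7094) = 45.18°.

θ_c ≈ 45.18°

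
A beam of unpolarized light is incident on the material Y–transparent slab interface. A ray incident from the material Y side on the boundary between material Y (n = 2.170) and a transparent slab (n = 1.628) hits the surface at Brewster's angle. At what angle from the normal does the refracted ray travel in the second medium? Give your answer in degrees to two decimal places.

θ_t ≈ 53.12°

θ_B = arctan(n₂/n₁) = arctan(1.628/2.170) = 36.88°.
Since θ_B + θ_t = 90° at Brewster incidence, θ_t = 90° − 36.88° = 53.12°.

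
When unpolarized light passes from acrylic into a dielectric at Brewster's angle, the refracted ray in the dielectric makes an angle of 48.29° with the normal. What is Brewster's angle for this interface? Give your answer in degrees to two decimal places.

θ_B ≈ 41.71°

At Brewster's angle the reflected and refracted rays are perpendicular, so θ_B + θ_t = 90°.
So θ_B = 90° − θ_t = 90° − 48.29° = 41.71°.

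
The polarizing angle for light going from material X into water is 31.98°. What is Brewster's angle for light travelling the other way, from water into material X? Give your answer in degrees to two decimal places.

θ_B' ≈ 58.02°

tan θ_B' = n₁/n₂ = 1/tan θ_B, so θ_B' = 90° − θ_B.
θ_B' = 90° − 31.98° = 58.02°.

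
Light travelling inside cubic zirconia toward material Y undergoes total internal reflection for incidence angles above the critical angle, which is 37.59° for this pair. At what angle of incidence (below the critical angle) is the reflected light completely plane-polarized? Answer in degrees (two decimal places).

At the critical angle sin θ_c = n₂/n₁, giving n₂/n₁ = sin 37.59° = 0.6100.
Then tan θ_B = n₂/n₁ = 0.6100, so θ_B = arctan 0.6100 = 31.38°.

θ_B ≈ 31.38°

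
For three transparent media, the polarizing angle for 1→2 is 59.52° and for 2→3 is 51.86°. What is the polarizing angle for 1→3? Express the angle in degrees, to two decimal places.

θ_B ≈ 65.20°

Each Brewster angle gives a ratio: n₂/n₁ = tan 59.52° = 1.6990, n₃/n₂ = tan 51.86° = 1.2735.
n₃/n₁ = 2.1637. Then tan θ_B(1→3) = n₃/n₁, so θ_B(1→3) = arctan(2.1637) = 65.20°.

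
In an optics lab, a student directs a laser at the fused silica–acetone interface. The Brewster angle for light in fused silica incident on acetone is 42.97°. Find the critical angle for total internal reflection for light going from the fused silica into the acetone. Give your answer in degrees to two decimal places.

From Brewster, n₂/n₁ = tan θ_B = tan 42.97° = 0.9315.
Then sin θ_c = n₂/n₁ = 0.9315, so θ_c = arcsin 0.9315 = 68.68°.

θ_c ≈ 68.68°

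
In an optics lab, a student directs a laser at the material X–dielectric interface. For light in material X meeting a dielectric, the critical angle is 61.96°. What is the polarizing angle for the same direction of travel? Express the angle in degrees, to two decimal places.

sin θ_c = n₂/n₁, so n₂/n₁ = sin 61.96° = 0.8826.
Brewster: tan θ_B = n₂/n₁ = 0.8826.
θ_B = arctan(0.8826) = 41.43°.

θ_B ≈ 41.43°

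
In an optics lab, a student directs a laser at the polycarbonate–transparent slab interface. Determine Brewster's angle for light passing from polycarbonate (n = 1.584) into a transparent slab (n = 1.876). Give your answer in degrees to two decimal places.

θ_B ≈ 49.82°

tan θ_B = n₂/n₁ = 1.876/1.584 = 1.1843.
So θ_B = arctan 1.1843 = 49.82°.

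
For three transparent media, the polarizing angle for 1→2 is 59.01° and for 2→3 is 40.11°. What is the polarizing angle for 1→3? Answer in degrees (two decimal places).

θ_B ≈ 54.51°

tan θ_B(1→2) = n₂/n₁ = tan 59.01° = 1.6649.
tan θ_B(2→3) = n₃/n₂ = tan 40.11° = 0.8424.
n₃/n₁ = 1.4025. Then tan θ_B(1→3) = n₃/n₁, so θ_B(1→3) = arctan(1.4025) = 54.51°.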